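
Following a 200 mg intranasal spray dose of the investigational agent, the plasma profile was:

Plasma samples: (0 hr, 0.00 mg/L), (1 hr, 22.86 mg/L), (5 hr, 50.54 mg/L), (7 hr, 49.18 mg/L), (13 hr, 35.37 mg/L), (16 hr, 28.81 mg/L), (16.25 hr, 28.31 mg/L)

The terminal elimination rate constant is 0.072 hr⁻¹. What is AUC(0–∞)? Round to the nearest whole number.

AUC = 1008 mg/L·hr

Trapezoidal AUC_0→16.25:
  [0→1]: (0.00+22.86)/2 × 1 = 11.43
  [1→5]: (22.86+50.54)/2 × 4 = 146.8
  [5→7]: (50.54+49.18)/2 × 2 = 99.72
  [7→13]: (49.18+35.37)/2 × 6 = 253.65
  [13→16]: (35.37+28.81)/2 × 3 = 96.27
  [16→16.25]: (28.81+28.31)/2 × 0.25 = 7.14
  Sum = 615.01 mg/L·hr
Extrapolated tail: C_last / k_e = 28.31 / 0.072 = 393.194
AUC_0→∞ = 615.01 + 393.194 = 1008.204 mg/L·hr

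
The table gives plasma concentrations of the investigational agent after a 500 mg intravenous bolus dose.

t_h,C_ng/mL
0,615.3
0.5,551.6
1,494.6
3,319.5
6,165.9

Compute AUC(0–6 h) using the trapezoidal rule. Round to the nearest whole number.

AUC = 2095 ng/mL·h

Trapezoidal AUC_0→6:
  [0→0.5]: (615.3+551.6)/2 × 0.5 = 291.725
  [0.5→1]: (551.6+494.6)/2 × 0.5 = 261.55
  [1→3]: (494.6+319.5)/2 × 2 = 814.1
  [3→6]: (319.5+165.9)/2 × 3 = 728.1
  Sum = 2095.475 ng/mL·h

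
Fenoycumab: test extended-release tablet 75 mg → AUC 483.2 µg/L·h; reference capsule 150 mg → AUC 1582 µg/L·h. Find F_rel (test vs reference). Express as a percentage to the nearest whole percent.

F_rel = (AUC_test/D_test) / (AUC_ref/D_ref)
      = (483.2/75) / (1582/150)
      = 6.44267 / 10.5467 = 0.6109 = 61.09%

F_rel = 61%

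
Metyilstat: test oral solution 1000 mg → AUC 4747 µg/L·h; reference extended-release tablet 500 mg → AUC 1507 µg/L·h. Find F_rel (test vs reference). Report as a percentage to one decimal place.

F_rel = (AUC_test/D_test) / (AUC_ref/D_ref)
      = (4747/1000) / (1507/500)
      = 4.747 / 3.014 = 1.5750 = 157.50%

F_rel = 157.5%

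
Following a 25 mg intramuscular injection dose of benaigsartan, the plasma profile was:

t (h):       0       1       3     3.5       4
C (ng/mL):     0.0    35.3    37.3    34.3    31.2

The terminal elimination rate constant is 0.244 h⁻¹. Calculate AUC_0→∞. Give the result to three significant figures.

AUC = 252 ng/mL·h

Trapezoidal AUC_0→4:
  [0→1]: (0.0+35.3)/2 × 1 = 17.65
  [1→3]: (35.3+37.3)/2 × 2 = 72.6
  [3→3.5]: (37.3+34.3)/2 × 0.5 = 17.9
  [3.5→4]: (34.3+31.2)/2 × 0.5 = 16.375
  Sum = 124.525 ng/mL·h
Extrapolated tail: C_last / k_e = 31.2 / 0.244 = 127.869
AUC_0→∞ = 124.525 + 127.869 = 252.394 ng/mL·h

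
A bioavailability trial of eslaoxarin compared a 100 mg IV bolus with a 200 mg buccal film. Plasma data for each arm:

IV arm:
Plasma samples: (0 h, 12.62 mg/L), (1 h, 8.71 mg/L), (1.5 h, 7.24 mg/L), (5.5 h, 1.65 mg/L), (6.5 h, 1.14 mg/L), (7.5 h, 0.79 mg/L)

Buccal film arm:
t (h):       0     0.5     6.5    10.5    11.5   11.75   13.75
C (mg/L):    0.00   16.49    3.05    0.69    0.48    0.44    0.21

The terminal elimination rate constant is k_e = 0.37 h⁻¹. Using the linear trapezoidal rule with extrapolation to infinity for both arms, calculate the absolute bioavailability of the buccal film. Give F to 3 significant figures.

Trapezoidal AUC_0→7.5 (IV):
  [0→1]: (12.62+8.71)/2 × 1 = 10.665
  [1→1.5]: (8.71+7.24)/2 × 0.5 = 3.9875
  [1.5→5.5]: (7.24+1.65)/2 × 4 = 17.78
  [5.5→6.5]: (1.65+1.14)/2 × 1 = 1.395
  [6.5→7.5]: (1.14+0.79)/2 × 1 = 0.965
  Sum = 34.7925 mg/L·h
IV tail: 0.79/0.37 = 2.135; AUC_iv,0→∞ = 34.7925 + 2.135 = 36.9275 mg/L·h
Trapezoidal AUC_0→13.75 (buccal film):
  [0→0.5]: (0.00+16.49)/2 × 0.5 = 4.1225
  [0.5→6.5]: (16.49+3.05)/2 × 6 = 58.62
  [6.5→10.5]: (3.05+0.69)/2 × 4 = 7.48
  [10.5→11.5]: (0.69+0.48)/2 × 1 = 0.585
  [11.5→11.75]: (0.48+0.44)/2 × 0.25 = 0.115
  [11.75→13.75]: (0.44+0.21)/2 × 2 = 0.65
  Sum = 71.5725 mg/L·h
buccal film tail: 0.21/0.37 = 0.568; AUC_ev,0→∞ = 71.5725 + 0.568 = 72.1405 mg/L·h
F = (AUC_ev/D_ev)/(AUC_iv/D_iv) = (72.1405/200)/(36.9275/100) = 0.3607025/0.369275 = 0.9768

F = 0.977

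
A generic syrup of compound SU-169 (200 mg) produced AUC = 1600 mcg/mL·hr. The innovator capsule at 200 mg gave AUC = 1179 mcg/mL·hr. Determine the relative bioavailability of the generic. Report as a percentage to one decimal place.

F_rel = (AUC_test/D_test) / (AUC_ref/D_ref)
      = (1600/200) / (1179/200)
      = 8 / 5.895 = 1.3571 = 135.71%

F_rel = 135.7%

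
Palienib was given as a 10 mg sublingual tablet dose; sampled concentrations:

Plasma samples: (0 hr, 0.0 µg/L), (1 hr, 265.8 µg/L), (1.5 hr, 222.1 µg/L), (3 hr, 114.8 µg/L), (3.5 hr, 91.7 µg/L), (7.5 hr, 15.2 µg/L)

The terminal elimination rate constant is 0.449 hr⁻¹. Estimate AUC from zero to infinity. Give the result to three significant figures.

AUC = 807 µg/L·hr

Trapezoidal AUC_0→7.5:
  [0→1]: (0.0+265.8)/2 × 1 = 132.9
  [1→1.5]: (265.8+222.1)/2 × 0.5 = 121.975
  [1.5→3]: (222.1+114.8)/2 × 1.5 = 252.675
  [3→3.5]: (114.8+91.7)/2 × 0.5 = 51.625
  [3.5→7.5]: (91.7+15.2)/2 × 4 = 213.8
  Sum = 772.975 µg/L·hr
Extrapolated tail: C_last / k_e = 15.2 / 0.449 = 33.853
AUC_0→∞ = 772.975 + 33.853 = 806.828 µg/L·hr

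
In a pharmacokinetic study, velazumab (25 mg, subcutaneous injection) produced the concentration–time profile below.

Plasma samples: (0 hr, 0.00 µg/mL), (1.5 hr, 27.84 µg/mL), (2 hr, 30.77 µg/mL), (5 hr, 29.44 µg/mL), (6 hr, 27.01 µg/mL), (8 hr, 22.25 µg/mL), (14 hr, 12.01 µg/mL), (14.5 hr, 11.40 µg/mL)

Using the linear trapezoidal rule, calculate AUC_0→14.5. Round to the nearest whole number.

Trapezoidal AUC_0→14.5:
  [0→1.5]: (0.00+27.84)/2 × 1.5 = 20.88
  [1.5→2]: (27.84+30.77)/2 × 0.5 = 14.6525
  [2→5]: (30.77+29.44)/2 × 3 = 90.315
  [5→6]: (29.44+27.01)/2 × 1 = 28.225
  [6→8]: (27.01+22.25)/2 × 2 = 49.26
  [8→14]: (22.25+12.01)/2 × 6 = 102.78
  [14→14.5]: (12.01+11.40)/2 × 0.5 = 5.8525
  Sum = 311.965 µg/mL·hr

AUC = 312 µg/mL·hr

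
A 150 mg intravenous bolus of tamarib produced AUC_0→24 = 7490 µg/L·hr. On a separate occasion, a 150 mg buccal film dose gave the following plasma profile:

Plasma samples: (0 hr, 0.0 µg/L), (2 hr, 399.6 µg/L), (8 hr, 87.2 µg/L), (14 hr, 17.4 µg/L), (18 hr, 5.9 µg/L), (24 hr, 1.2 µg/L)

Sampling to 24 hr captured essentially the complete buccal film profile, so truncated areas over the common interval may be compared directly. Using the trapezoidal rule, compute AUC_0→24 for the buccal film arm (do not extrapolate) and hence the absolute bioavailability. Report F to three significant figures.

F = 0.299

Trapezoidal AUC_0→24 (buccal film):
  [0→2]: (0.0+399.6)/2 × 2 = 399.6
  [2→8]: (399.6+87.2)/2 × 6 = 1460.4
  [8→14]: (87.2+17.4)/2 × 6 = 313.8
  [14→18]: (17.4+5.9)/2 × 4 = 46.6
  [18→24]: (5.9+1.2)/2 × 6 = 21.3
  Sum = 2241.7 µg/L·hr
F = (AUC_ev/D_ev)/(AUC_iv/D_iv) = (2241.7/150)/(7490/150) = 14.9447/49.9333 = 0.2993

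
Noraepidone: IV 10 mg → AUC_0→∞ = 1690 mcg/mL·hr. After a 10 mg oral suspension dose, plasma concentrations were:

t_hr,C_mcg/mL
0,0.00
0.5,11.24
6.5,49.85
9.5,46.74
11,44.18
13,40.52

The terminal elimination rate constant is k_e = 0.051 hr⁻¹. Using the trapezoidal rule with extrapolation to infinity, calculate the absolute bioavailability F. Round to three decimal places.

Trapezoidal AUC_0→13 (oral suspension):
  [0→0.5]: (0.00+11.24)/2 × 0.5 = 2.81
  [0.5→6.5]: (11.24+49.85)/2 × 6 = 183.27
  [6.5→9.5]: (49.85+46.74)/2 × 3 = 144.885
  [9.5→11]: (46.74+44.18)/2 × 1.5 = 68.19
  [11→13]: (44.18+40.52)/2 × 2 = 84.7
  Sum = 483.855 mcg/mL·hr
Tail: C_last/k_e = 40.52/0.051 = 794.510
AUC_0→∞ (oral suspension) = 483.855 + 794.510 = 1278.365 mcg/mL·hr
F = (AUC_ev/D_ev)/(AUC_iv/D_iv) = (1278.365/10)/(1690/10) = 127.8365/169 = 0.7564

F = 0.756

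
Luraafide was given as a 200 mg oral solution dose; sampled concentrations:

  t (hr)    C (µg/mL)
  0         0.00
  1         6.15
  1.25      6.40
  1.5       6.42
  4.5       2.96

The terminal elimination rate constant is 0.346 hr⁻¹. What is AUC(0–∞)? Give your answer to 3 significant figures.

AUC = 28.9 µg/mL·hr

Trapezoidal AUC_0→4.5:
  [0→1]: (0.00+6.15)/2 × 1 = 3.075
  [1→1.25]: (6.15+6.40)/2 × 0.25 = 1.56875
  [1.25→1.5]: (6.40+6.42)/2 × 0.25 = 1.6025
  [1.5→4.5]: (6.42+2.96)/2 × 3 = 14.07
  Sum = 20.31625 µg/mL·hr
Extrapolated tail: C_last / k_e = 2.96 / 0.346 = 8.555
AUC_0→∞ = 20.31625 + 8.555 = 28.87125 µg/mL·hr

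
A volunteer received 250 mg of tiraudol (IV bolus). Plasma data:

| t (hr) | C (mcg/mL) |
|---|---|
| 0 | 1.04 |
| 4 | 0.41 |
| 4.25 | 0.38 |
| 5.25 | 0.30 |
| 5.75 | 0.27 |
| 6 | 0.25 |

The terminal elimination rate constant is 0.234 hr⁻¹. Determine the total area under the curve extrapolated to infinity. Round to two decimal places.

AUC = 4.61 mcg/mL·hr

Trapezoidal AUC_0→6:
  [0→4]: (1.04+0.41)/2 × 4 = 2.9
  [4→4.25]: (0.41+0.38)/2 × 0.25 = 0.09875
  [4.25→5.25]: (0.38+0.30)/2 × 1 = 0.34
  [5.25→5.75]: (0.30+0.27)/2 × 0.5 = 0.1425
  [5.75→6]: (0.27+0.25)/2 × 0.25 = 0.065
  Sum = 3.54625 mcg/mL·hr
Extrapolated tail: C_last / k_e = 0.25 / 0.234 = 1.068
AUC_0→∞ = 3.54625 + 1.068 = 4.61425 mcg/mL·hr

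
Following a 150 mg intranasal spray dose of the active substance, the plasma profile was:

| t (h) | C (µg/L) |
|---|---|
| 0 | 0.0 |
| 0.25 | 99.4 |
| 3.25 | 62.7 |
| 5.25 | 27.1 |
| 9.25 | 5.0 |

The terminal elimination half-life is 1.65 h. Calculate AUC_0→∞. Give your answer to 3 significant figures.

Trapezoidal AUC_0→9.25:
  [0→0.25]: (0.0+99.4)/2 × 0.25 = 12.425
  [0.25→3.25]: (99.4+62.7)/2 × 3 = 243.15
  [3.25→5.25]: (62.7+27.1)/2 × 2 = 89.8
  [5.25→9.25]: (27.1+5.0)/2 × 4 = 64.2
  Sum = 409.575 µg/L·h
k_e = ln2 / t½ = 0.693147 / 1.65 = 0.4201 h^-1
Extrapolated tail: C_last / k_e = 5.0 / 0.4201 = 11.902
AUC_0→∞ = 409.575 + 11.902 = 421.477 µg/L·h

AUC = 421 µg/L·h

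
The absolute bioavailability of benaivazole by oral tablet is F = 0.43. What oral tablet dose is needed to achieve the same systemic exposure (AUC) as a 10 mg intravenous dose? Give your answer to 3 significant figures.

D_oral = 23.3 mg

For equal systemic exposure: F × D_ev = D_iv
D_ev = D_iv / F = 10 / 0.43 = 23.2558 mg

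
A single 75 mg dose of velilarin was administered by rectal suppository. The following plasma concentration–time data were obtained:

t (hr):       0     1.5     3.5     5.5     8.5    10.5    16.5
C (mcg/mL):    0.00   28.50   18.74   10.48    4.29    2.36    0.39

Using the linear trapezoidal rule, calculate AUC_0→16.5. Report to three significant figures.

AUC = 135 mcg/mL·hr

Trapezoidal AUC_0→16.5:
  [0→1.5]: (0.00+28.50)/2 × 1.5 = 21.375
  [1.5→3.5]: (28.50+18.74)/2 × 2 = 47.24
  [3.5→5.5]: (18.74+10.48)/2 × 2 = 29.22
  [5.5→8.5]: (10.48+4.29)/2 × 3 = 22.155
  [8.5→10.5]: (4.29+2.36)/2 × 2 = 6.65
  [10.5→16.5]: (2.36+0.39)/2 × 6 = 8.25
  Sum = 134.89 mcg/mL·hr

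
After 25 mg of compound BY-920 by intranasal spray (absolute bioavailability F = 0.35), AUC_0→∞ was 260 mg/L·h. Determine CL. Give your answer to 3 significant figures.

CL = F × Dose / AUC_0→∞
   = 0.35 × 25 / 260 = 0.0336538 L/h

CL = 0.0337 L/h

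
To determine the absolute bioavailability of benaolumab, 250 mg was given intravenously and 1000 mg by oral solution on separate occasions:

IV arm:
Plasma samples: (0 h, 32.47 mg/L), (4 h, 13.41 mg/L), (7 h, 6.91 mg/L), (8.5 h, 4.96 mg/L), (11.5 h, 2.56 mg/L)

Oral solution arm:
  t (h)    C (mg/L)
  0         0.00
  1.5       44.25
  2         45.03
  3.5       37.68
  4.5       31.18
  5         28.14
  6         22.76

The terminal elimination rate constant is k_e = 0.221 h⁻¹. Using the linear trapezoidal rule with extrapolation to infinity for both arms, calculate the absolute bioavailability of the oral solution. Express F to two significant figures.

F = 0.48

Trapezoidal AUC_0→11.5 (IV):
  [0→4]: (32.47+13.41)/2 × 4 = 91.76
  [4→7]: (13.41+6.91)/2 × 3 = 30.48
  [7→8.5]: (6.91+4.96)/2 × 1.5 = 8.9025
  [8.5→11.5]: (4.96+2.56)/2 × 3 = 11.28
  Sum = 142.4225 mg/L·h
IV tail: 2.56/0.221 = 11.584; AUC_iv,0→∞ = 142.4225 + 11.584 = 154.0065 mg/L·h
Trapezoidal AUC_0→6 (oral solution):
  [0→1.5]: (0.00+44.25)/2 × 1.5 = 33.1875
  [1.5→2]: (44.25+45.03)/2 × 0.5 = 22.32
  [2→3.5]: (45.03+37.68)/2 × 1.5 = 62.0325
  [3.5→4.5]: (37.68+31.18)/2 × 1 = 34.43
  [4.5→5]: (31.18+28.14)/2 × 0.5 = 14.83
  [5→6]: (28.14+22.76)/2 × 1 = 25.45
  Sum = 192.25 mg/L·h
oral solution tail: 22.76/0.221 = 102.986; AUC_ev,0→∞ = 192.25 + 102.986 = 295.236 mg/L·h
F = (AUC_ev/D_ev)/(AUC_iv/D_iv) = (295.236/1000)/(154.0065/250) = 0.295236/0.616026 = 0.4793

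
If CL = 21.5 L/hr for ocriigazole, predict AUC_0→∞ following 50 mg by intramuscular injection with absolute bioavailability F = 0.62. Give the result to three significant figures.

AUC = 1.44 mg/L·hr

AUC_0→∞ = F × Dose / CL
        = 0.62 × 50 / 21.5 = 1.44186 mg/L·hr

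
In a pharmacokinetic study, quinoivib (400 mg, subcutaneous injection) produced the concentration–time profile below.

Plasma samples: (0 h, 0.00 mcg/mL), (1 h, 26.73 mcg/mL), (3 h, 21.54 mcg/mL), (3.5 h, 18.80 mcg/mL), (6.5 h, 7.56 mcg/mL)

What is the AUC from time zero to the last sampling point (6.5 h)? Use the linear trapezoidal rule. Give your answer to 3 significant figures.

AUC = 111 mcg/mL·h

Trapezoidal AUC_0→6.5:
  [0→1]: (0.00+26.73)/2 × 1 = 13.365
  [1→3]: (26.73+21.54)/2 × 2 = 48.27
  [3→3.5]: (21.54+18.80)/2 × 0.5 = 10.085
  [3.5→6.5]: (18.80+7.56)/2 × 3 = 39.54
  Sum = 111.26 mcg/mL·h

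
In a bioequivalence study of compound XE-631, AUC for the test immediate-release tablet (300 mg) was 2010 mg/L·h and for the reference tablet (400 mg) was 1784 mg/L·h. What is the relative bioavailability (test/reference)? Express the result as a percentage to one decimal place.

F_rel = 150.2%

F_rel = (AUC_test/D_test) / (AUC_ref/D_ref)
      = (2010/300) / (1784/400)
      = 6.7 / 4.46 = 1.5022 = 150.22%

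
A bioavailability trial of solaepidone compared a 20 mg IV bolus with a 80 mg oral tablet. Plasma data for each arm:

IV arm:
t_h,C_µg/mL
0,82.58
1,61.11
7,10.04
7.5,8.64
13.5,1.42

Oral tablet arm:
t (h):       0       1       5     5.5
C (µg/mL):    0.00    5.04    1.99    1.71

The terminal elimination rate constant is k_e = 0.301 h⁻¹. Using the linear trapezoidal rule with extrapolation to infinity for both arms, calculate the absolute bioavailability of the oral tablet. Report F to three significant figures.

F = 0.0178

Trapezoidal AUC_0→13.5 (IV):
  [0→1]: (82.58+61.11)/2 × 1 = 71.845
  [1→7]: (61.11+10.04)/2 × 6 = 213.45
  [7→7.5]: (10.04+8.64)/2 × 0.5 = 4.67
  [7.5→13.5]: (8.64+1.42)/2 × 6 = 30.18
  Sum = 320.145 µg/mL·h
IV tail: 1.42/0.301 = 4.718; AUC_iv,0→∞ = 320.145 + 4.718 = 324.863 µg/mL·h
Trapezoidal AUC_0→5.5 (oral tablet):
  [0→1]: (0.00+5.04)/2 × 1 = 2.52
  [1→5]: (5.04+1.99)/2 × 4 = 14.06
  [5→5.5]: (1.99+1.71)/2 × 0.5 = 0.925
  Sum = 17.505 µg/mL·h
oral tablet tail: 1.71/0.301 = 5.681; AUC_ev,0→∞ = 17.505 + 5.681 = 23.186 µg/mL·h
F = (AUC_ev/D_ev)/(AUC_iv/D_iv) = (23.186/80)/(324.863/20) = 0.289825/16.24315 = 0.0178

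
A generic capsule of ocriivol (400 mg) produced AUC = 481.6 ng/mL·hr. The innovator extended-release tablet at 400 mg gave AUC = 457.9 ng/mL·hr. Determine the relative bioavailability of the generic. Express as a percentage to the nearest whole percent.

F_rel = 105%

F_rel = (AUC_test/D_test) / (AUC_ref/D_ref)
      = (481.6/400) / (457.9/400)
      = 1.204 / 1.14475 = 1.0518 = 105.18%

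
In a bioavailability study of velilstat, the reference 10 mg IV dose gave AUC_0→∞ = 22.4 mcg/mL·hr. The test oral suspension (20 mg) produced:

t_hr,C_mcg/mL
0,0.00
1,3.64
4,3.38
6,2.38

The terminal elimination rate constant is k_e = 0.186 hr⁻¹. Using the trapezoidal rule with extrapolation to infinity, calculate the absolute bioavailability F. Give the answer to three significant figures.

Trapezoidal AUC_0→6 (oral suspension):
  [0→1]: (0.00+3.64)/2 × 1 = 1.82
  [1→4]: (3.64+3.38)/2 × 3 = 10.53
  [4→6]: (3.38+2.38)/2 × 2 = 5.76
  Sum = 18.11 mcg/mL·hr
Tail: C_last/k_e = 2.38/0.186 = 12.796
AUC_0→∞ (oral suspension) = 18.11 + 12.796 = 30.906 mcg/mL·hr
F = (AUC_ev/D_ev)/(AUC_iv/D_iv) = (30.906/20)/(22.4/10) = 1.5453/2.24 = 0.6899

F = 0.690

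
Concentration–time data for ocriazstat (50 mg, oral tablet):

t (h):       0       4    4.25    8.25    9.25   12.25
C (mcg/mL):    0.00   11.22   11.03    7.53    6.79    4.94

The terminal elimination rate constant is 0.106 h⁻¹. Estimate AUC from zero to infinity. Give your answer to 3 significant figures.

Trapezoidal AUC_0→12.25:
  [0→4]: (0.00+11.22)/2 × 4 = 22.44
  [4→4.25]: (11.22+11.03)/2 × 0.25 = 2.78125
  [4.25→8.25]: (11.03+7.53)/2 × 4 = 37.12
  [8.25→9.25]: (7.53+6.79)/2 × 1 = 7.16
  [9.25→12.25]: (6.79+4.94)/2 × 3 = 17.595
  Sum = 87.09625 mcg/mL·h
Extrapolated tail: C_last / k_e = 4.94 / 0.106 = 46.604
AUC_0→∞ = 87.09625 + 46.604 = 133.70025 mcg/mL·h

AUC = 134 mcg/mL·h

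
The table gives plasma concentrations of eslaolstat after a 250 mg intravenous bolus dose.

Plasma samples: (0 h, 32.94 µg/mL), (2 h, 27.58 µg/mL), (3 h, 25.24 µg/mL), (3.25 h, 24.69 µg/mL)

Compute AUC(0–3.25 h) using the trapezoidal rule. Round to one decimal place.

Trapezoidal AUC_0→3.25:
  [0→2]: (32.94+27.58)/2 × 2 = 60.52
  [2→3]: (27.58+25.24)/2 × 1 = 26.41
  [3→3.25]: (25.24+24.69)/2 × 0.25 = 6.24125
  Sum = 93.17125 µg/mL·h

AUC = 93.2 µg/mL·h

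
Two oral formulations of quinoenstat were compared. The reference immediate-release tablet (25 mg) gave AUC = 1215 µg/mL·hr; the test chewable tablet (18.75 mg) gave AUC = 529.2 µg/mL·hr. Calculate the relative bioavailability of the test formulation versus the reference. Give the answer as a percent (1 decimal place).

F_rel = 58.1%

F_rel = (AUC_test/D_test) / (AUC_ref/D_ref)
      = (529.2/18.75) / (1215/25)
      = 28.224 / 48.6 = 0.5807 = 58.07%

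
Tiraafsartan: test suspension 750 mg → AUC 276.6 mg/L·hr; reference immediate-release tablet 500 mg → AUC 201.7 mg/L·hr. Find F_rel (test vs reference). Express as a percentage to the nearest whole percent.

F_rel = (AUC_test/D_test) / (AUC_ref/D_ref)
      = (276.6/750) / (201.7/500)
      = 0.3688 / 0.4034 = 0.9142 = 91.42%

F_rel = 91%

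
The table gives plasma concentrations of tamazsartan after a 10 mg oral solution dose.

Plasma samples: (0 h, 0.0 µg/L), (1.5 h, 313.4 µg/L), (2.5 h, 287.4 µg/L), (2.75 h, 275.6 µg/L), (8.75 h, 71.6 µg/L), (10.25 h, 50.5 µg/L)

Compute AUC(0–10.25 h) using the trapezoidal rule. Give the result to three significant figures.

Trapezoidal AUC_0→10.25:
  [0→1.5]: (0.0+313.4)/2 × 1.5 = 235.05
  [1.5→2.5]: (313.4+287.4)/2 × 1 = 300.4
  [2.5→2.75]: (287.4+275.6)/2 × 0.25 = 70.375
  [2.75→8.75]: (275.6+71.6)/2 × 6 = 1041.6
  [8.75→10.25]: (71.6+50.5)/2 × 1.5 = 91.575
  Sum = 1739.0 µg/L·h

AUC = 1740 µg/L·h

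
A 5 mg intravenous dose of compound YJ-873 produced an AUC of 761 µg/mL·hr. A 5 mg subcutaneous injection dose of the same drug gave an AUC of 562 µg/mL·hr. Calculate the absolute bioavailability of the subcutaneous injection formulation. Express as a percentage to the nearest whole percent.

F = (AUC_ev / D_ev) / (AUC_iv / D_iv)
  = (562/5) / (761/5)
  = 112.4 / 152.2 = 0.7385
  = 73.85%

F = 74%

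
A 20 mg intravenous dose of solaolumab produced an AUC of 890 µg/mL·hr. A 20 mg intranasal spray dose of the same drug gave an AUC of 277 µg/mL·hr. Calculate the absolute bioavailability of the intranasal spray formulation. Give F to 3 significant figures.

F = (AUC_ev / D_ev) / (AUC_iv / D_iv)
  = (277/20) / (890/20)
  = 13.85 / 44.5 = 0.3112

F = 0.311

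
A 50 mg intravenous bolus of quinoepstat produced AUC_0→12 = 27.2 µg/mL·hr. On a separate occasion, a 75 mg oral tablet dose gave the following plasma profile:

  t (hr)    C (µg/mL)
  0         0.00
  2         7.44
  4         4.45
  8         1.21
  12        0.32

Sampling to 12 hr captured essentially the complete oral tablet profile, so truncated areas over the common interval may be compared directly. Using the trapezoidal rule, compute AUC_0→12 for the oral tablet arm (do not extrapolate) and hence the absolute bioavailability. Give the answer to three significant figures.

F = 0.826

Trapezoidal AUC_0→12 (oral tablet):
  [0→2]: (0.00+7.44)/2 × 2 = 7.44
  [2→4]: (7.44+4.45)/2 × 2 = 11.89
  [4→8]: (4.45+1.21)/2 × 4 = 11.32
  [8→12]: (1.21+0.32)/2 × 4 = 3.06
  Sum = 33.71 µg/mL·hr
F = (AUC_ev/D_ev)/(AUC_iv/D_iv) = (33.71/75)/(27.2/50) = 0.449467/0.544 = 0.8262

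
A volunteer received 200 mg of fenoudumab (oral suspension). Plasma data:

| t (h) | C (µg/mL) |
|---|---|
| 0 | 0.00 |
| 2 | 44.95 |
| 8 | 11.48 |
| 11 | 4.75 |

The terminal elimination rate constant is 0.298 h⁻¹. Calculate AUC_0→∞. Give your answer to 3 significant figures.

AUC = 255 µg/mL·h

Trapezoidal AUC_0→11:
  [0→2]: (0.00+44.95)/2 × 2 = 44.95
  [2→8]: (44.95+11.48)/2 × 6 = 169.29
  [8→11]: (11.48+4.75)/2 × 3 = 24.345
  Sum = 238.585 µg/mL·h
Extrapolated tail: C_last / k_e = 4.75 / 0.298 = 15.940
AUC_0→∞ = 238.585 + 15.940 = 254.525 µg/mL·h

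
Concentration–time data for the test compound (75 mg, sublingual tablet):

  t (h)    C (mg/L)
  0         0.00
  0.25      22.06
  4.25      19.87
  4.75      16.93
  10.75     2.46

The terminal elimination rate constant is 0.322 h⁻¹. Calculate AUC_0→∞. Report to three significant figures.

AUC = 162 mg/L·h

Trapezoidal AUC_0→10.75:
  [0→0.25]: (0.00+22.06)/2 × 0.25 = 2.7575
  [0.25→4.25]: (22.06+19.87)/2 × 4 = 83.86
  [4.25→4.75]: (19.87+16.93)/2 × 0.5 = 9.2
  [4.75→10.75]: (16.93+2.46)/2 × 6 = 58.17
  Sum = 153.9875 mg/L·h
Extrapolated tail: C_last / k_e = 2.46 / 0.322 = 7.640
AUC_0→∞ = 153.9875 + 7.640 = 161.6275 mg/L·h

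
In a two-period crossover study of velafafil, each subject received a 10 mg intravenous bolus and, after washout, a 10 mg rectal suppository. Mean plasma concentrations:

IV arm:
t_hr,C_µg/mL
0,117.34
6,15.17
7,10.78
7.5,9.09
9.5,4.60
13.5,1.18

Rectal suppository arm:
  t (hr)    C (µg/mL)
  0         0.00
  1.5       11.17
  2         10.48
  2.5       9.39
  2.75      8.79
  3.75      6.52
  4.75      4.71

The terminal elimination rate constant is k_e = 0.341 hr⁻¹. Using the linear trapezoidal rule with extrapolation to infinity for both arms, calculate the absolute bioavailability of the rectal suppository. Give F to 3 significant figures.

Trapezoidal AUC_0→13.5 (IV):
  [0→6]: (117.34+15.17)/2 × 6 = 397.53
  [6→7]: (15.17+10.78)/2 × 1 = 12.975
  [7→7.5]: (10.78+9.09)/2 × 0.5 = 4.9675
  [7.5→9.5]: (9.09+4.60)/2 × 2 = 13.69
  [9.5→13.5]: (4.60+1.18)/2 × 4 = 11.56
  Sum = 440.7225 µg/mL·hr
IV tail: 1.18/0.341 = 3.460; AUC_iv,0→∞ = 440.7225 + 3.460 = 444.1825 µg/mL·hr
Trapezoidal AUC_0→4.75 (rectal suppository):
  [0→1.5]: (0.00+11.17)/2 × 1.5 = 8.3775
  [1.5→2]: (11.17+10.48)/2 × 0.5 = 5.4125
  [2→2.5]: (10.48+9.39)/2 × 0.5 = 4.9675
  [2.5→2.75]: (9.39+8.79)/2 × 0.25 = 2.2725
  [2.75→3.75]: (8.79+6.52)/2 × 1 = 7.655
  [3.75→4.75]: (6.52+4.71)/2 × 1 = 5.615
  Sum = 34.3 µg/mL·hr
rectal suppository tail: 4.71/0.341 = 13.812; AUC_ev,0→∞ = 34.3 + 13.812 = 48.112 µg/mL·hr
F = (AUC_ev/D_ev)/(AUC_iv/D_iv) = (48.112/10)/(444.1825/10) = 4.8112/44.41825 = 0.1083

F = 0.108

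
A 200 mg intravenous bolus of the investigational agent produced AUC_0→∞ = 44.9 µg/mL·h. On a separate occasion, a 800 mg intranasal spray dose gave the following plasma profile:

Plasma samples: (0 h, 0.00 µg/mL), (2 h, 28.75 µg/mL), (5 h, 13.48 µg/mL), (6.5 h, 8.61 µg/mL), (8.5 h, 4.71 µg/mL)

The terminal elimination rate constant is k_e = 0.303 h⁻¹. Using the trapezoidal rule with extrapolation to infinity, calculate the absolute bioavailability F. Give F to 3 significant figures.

Trapezoidal AUC_0→8.5 (intranasal spray):
  [0→2]: (0.00+28.75)/2 × 2 = 28.75
  [2→5]: (28.75+13.48)/2 × 3 = 63.345
  [5→6.5]: (13.48+8.61)/2 × 1.5 = 16.5675
  [6.5→8.5]: (8.61+4.71)/2 × 2 = 13.32
  Sum = 121.9825 µg/mL·h
Tail: C_last/k_e = 4.71/0.303 = 15.545
AUC_0→∞ (intranasal spray) = 121.9825 + 15.545 = 137.5275 µg/mL·h
F = (AUC_ev/D_ev)/(AUC_iv/D_iv) = (137.5275/800)/(44.9/200) = 0.171909/0.2245 = 0.7657

F = 0.766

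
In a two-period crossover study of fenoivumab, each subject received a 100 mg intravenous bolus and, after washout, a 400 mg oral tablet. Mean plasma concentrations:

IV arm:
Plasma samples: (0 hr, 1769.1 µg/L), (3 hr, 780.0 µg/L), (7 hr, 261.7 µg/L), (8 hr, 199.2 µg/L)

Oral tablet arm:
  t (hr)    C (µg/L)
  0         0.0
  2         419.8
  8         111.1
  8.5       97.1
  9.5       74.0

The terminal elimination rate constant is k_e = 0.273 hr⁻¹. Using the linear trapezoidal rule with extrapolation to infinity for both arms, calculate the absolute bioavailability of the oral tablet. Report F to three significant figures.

Trapezoidal AUC_0→8 (IV):
  [0→3]: (1769.1+780.0)/2 × 3 = 3823.65
  [3→7]: (780.0+261.7)/2 × 4 = 2083.4
  [7→8]: (261.7+199.2)/2 × 1 = 230.45
  Sum = 6137.5 µg/L·hr
IV tail: 199.2/0.273 = 729.670; AUC_iv,0→∞ = 6137.5 + 729.670 = 6867.17 µg/L·hr
Trapezoidal AUC_0→9.5 (oral tablet):
  [0→2]: (0.0+419.8)/2 × 2 = 419.8
  [2→8]: (419.8+111.1)/2 × 6 = 1592.7
  [8→8.5]: (111.1+97.1)/2 × 0.5 = 52.05
  [8.5→9.5]: (97.1+74.0)/2 × 1 = 85.55
  Sum = 2150.1 µg/L·hr
oral tablet tail: 74.0/0.273 = 271.062; AUC_ev,0→∞ = 2150.1 + 271.062 = 2421.162 µg/L·hr
F = (AUC_ev/D_ev)/(AUC_iv/D_iv) = (2421.162/400)/(6867.17/100) = 6.052905/68.6717 = 0.0881

F = 0.0881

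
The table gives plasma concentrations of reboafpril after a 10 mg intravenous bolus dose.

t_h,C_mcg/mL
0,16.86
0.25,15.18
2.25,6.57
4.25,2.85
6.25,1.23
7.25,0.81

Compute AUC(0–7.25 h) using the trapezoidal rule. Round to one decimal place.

AUC = 40.3 mcg/mL·h

Trapezoidal AUC_0→7.25:
  [0→0.25]: (16.86+15.18)/2 × 0.25 = 4.005
  [0.25→2.25]: (15.18+6.57)/2 × 2 = 21.75
  [2.25→4.25]: (6.57+2.85)/2 × 2 = 9.42
  [4.25→6.25]: (2.85+1.23)/2 × 2 = 4.08
  [6.25→7.25]: (1.23+0.81)/2 × 1 = 1.02
  Sum = 40.275 mcg/mL·h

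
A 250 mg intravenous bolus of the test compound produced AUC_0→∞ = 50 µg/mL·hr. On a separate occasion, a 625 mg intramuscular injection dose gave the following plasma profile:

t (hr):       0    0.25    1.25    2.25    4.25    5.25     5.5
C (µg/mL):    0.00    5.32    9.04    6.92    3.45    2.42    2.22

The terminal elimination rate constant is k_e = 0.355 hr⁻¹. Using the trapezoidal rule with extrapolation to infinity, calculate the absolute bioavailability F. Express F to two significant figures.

Trapezoidal AUC_0→5.5 (intramuscular injection):
  [0→0.25]: (0.00+5.32)/2 × 0.25 = 0.665
  [0.25→1.25]: (5.32+9.04)/2 × 1 = 7.18
  [1.25→2.25]: (9.04+6.92)/2 × 1 = 7.98
  [2.25→4.25]: (6.92+3.45)/2 × 2 = 10.37
  [4.25→5.25]: (3.45+2.42)/2 × 1 = 2.935
  [5.25→5.5]: (2.42+2.22)/2 × 0.25 = 0.58
  Sum = 29.71 µg/mL·hr
Tail: C_last/k_e = 2.22/0.355 = 6.254
AUC_0→∞ (intramuscular injection) = 29.71 + 6.254 = 35.964 µg/mL·hr
F = (AUC_ev/D_ev)/(AUC_iv/D_iv) = (35.964/625)/(50/250) = 0.0575424/0.2 = 0.2877

F = 0.29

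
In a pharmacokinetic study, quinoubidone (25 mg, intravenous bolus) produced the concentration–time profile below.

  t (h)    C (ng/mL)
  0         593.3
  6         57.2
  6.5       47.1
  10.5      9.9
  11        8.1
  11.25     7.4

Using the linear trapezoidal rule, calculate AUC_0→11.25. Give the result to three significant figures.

Trapezoidal AUC_0→11.25:
  [0→6]: (593.3+57.2)/2 × 6 = 1951.5
  [6→6.5]: (57.2+47.1)/2 × 0.5 = 26.075
  [6.5→10.5]: (47.1+9.9)/2 × 4 = 114.0
  [10.5→11]: (9.9+8.1)/2 × 0.5 = 4.5
  [11→11.25]: (8.1+7.4)/2 × 0.25 = 1.9375
  Sum = 2098.0125 ng/mL·h

AUC = 2100 ng/mL·h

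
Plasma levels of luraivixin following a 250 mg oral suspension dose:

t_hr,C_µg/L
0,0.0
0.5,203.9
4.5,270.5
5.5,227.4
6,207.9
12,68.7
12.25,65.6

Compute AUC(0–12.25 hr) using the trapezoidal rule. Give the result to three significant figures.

AUC = 2200 µg/L·hr

Trapezoidal AUC_0→12.25:
  [0→0.5]: (0.0+203.9)/2 × 0.5 = 50.975
  [0.5→4.5]: (203.9+270.5)/2 × 4 = 948.8
  [4.5→5.5]: (270.5+227.4)/2 × 1 = 248.95
  [5.5→6]: (227.4+207.9)/2 × 0.5 = 108.825
  [6→12]: (207.9+68.7)/2 × 6 = 829.8
  [12→12.25]: (68.7+65.6)/2 × 0.25 = 16.7875
  Sum = 2204.1375 µg/L·hr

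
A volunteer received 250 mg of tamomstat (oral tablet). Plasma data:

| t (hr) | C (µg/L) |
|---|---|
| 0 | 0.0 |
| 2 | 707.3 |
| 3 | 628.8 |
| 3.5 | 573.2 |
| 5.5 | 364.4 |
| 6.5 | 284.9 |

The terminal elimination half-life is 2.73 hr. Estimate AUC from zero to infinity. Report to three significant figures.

AUC = 4060 µg/L·hr

Trapezoidal AUC_0→6.5:
  [0→2]: (0.0+707.3)/2 × 2 = 707.3
  [2→3]: (707.3+628.8)/2 × 1 = 668.05
  [3→3.5]: (628.8+573.2)/2 × 0.5 = 300.5
  [3.5→5.5]: (573.2+364.4)/2 × 2 = 937.6
  [5.5→6.5]: (364.4+284.9)/2 × 1 = 324.65
  Sum = 2938.1 µg/L·hr
k_e = ln2 / t½ = 0.693147 / 2.73 = 0.2539 hr^-1
Extrapolated tail: C_last / k_e = 284.9 / 0.2539 = 1122.095
AUC_0→∞ = 2938.1 + 1122.095 = 4060.195 µg/L·hr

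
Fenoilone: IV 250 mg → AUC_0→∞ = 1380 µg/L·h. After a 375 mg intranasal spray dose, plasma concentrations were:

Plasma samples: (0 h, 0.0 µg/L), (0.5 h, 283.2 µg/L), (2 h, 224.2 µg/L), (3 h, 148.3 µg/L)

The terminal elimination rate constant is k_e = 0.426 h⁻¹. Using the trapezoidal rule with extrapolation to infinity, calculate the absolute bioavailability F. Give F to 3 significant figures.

F = 0.476

Trapezoidal AUC_0→3 (intranasal spray):
  [0→0.5]: (0.0+283.2)/2 × 0.5 = 70.8
  [0.5→2]: (283.2+224.2)/2 × 1.5 = 380.55
  [2→3]: (224.2+148.3)/2 × 1 = 186.25
  Sum = 637.6 µg/L·h
Tail: C_last/k_e = 148.3/0.426 = 348.122
AUC_0→∞ (intranasal spray) = 637.6 + 348.122 = 985.722 µg/L·h
F = (AUC_ev/D_ev)/(AUC_iv/D_iv) = (985.722/375)/(1380/250) = 2.628592/5.52 = 0.4762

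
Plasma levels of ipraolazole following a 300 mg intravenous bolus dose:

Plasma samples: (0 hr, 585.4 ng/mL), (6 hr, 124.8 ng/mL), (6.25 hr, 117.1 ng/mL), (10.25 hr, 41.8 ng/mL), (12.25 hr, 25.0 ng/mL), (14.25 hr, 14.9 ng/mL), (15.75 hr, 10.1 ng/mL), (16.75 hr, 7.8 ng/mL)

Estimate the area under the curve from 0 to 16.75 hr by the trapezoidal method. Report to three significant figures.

AUC = 2610 ng/mL·hr

Trapezoidal AUC_0→16.75:
  [0→6]: (585.4+124.8)/2 × 6 = 2130.6
  [6→6.25]: (124.8+117.1)/2 × 0.25 = 30.2375
  [6.25→10.25]: (117.1+41.8)/2 × 4 = 317.8
  [10.25→12.25]: (41.8+25.0)/2 × 2 = 66.8
  [12.25→14.25]: (25.0+14.9)/2 × 2 = 39.9
  [14.25→15.75]: (14.9+10.1)/2 × 1.5 = 18.75
  [15.75→16.75]: (10.1+7.8)/2 × 1 = 8.95
  Sum = 2613.0375 ng/mL·hr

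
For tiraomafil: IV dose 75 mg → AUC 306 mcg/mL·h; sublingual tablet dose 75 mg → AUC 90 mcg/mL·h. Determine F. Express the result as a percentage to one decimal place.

F = 29.4%

F = (AUC_ev / D_ev) / (AUC_iv / D_iv)
  = (90/75) / (306/75)
  = 1.2 / 4.08 = 0.2941
  = 29.41%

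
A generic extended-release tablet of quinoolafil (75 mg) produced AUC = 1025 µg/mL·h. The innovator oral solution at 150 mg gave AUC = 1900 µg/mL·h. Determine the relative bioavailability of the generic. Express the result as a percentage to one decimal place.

F_rel = (AUC_test/D_test) / (AUC_ref/D_ref)
      = (1025/75) / (1900/150)
      = 13.6667 / 12.6667 = 1.0789 = 107.89%

F_rel = 107.9%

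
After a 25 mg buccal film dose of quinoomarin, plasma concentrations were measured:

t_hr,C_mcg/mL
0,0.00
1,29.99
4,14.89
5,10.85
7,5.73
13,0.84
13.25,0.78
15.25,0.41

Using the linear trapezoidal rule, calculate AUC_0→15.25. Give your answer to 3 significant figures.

Trapezoidal AUC_0→15.25:
  [0→1]: (0.00+29.99)/2 × 1 = 14.995
  [1→4]: (29.99+14.89)/2 × 3 = 67.32
  [4→5]: (14.89+10.85)/2 × 1 = 12.87
  [5→7]: (10.85+5.73)/2 × 2 = 16.58
  [7→13]: (5.73+0.84)/2 × 6 = 19.71
  [13→13.25]: (0.84+0.78)/2 × 0.25 = 0.2025
  [13.25→15.25]: (0.78+0.41)/2 × 2 = 1.19
  Sum = 132.8675 mcg/mL·hr

AUC = 133 mcg/mL·hr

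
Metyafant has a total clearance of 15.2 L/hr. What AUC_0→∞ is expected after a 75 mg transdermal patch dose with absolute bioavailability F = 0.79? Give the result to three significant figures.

AUC_0→∞ = F × Dose / CL
        = 0.79 × 75 / 15.2 = 3.89803 mg/L·hr

AUC = 3.90 mg/L·hr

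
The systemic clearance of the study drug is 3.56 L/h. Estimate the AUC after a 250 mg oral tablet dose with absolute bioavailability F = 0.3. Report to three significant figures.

AUC_0→∞ = F × Dose / CL
        = 0.3 × 250 / 3.56 = 21.0674 mg/L·h

AUC = 21.1 mg/L·h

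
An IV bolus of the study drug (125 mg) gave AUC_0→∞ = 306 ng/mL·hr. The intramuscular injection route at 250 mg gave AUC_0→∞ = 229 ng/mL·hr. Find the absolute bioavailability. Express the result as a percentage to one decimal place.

F = 37.4%

F = (AUC_ev / D_ev) / (AUC_iv / D_iv)
  = (229/250) / (306/125)
  = 0.916 / 2.448 = 0.3742
  = 37.42%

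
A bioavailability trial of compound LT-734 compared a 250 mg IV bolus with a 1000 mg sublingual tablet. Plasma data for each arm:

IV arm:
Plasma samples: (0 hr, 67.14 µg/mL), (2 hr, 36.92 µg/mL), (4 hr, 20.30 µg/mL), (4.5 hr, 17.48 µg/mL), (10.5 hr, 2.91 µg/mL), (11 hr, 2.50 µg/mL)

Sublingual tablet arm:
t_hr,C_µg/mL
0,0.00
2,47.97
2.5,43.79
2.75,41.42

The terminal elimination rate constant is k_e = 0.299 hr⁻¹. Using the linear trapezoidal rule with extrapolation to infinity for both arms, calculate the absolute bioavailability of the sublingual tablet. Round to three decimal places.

Trapezoidal AUC_0→11 (IV):
  [0→2]: (67.14+36.92)/2 × 2 = 104.06
  [2→4]: (36.92+20.30)/2 × 2 = 57.22
  [4→4.5]: (20.30+17.48)/2 × 0.5 = 9.445
  [4.5→10.5]: (17.48+2.91)/2 × 6 = 61.17
  [10.5→11]: (2.91+2.50)/2 × 0.5 = 1.3525
  Sum = 233.2475 µg/mL·hr
IV tail: 2.50/0.299 = 8.361; AUC_iv,0→∞ = 233.2475 + 8.361 = 241.6085 µg/mL·hr
Trapezoidal AUC_0→2.75 (sublingual tablet):
  [0→2]: (0.00+47.97)/2 × 2 = 47.97
  [2→2.5]: (47.97+43.79)/2 × 0.5 = 22.94
  [2.5→2.75]: (43.79+41.42)/2 × 0.25 = 10.65125
  Sum = 81.56125 µg/mL·hr
sublingual tablet tail: 41.42/0.299 = 138.528; AUC_ev,0→∞ = 81.56125 + 138.528 = 220.08925 µg/mL·hr
F = (AUC_ev/D_ev)/(AUC_iv/D_iv) = (220.08925/1000)/(241.6085/250) = 0.22008925/0.966434 = 0.2277

F = 0.228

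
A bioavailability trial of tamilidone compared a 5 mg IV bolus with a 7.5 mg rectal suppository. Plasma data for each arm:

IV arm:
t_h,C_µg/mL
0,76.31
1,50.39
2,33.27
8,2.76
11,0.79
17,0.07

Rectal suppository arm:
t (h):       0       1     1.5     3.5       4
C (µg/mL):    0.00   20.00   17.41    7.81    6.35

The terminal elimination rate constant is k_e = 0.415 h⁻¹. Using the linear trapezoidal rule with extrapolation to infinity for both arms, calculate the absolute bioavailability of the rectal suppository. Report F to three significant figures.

F = 0.191

Trapezoidal AUC_0→17 (IV):
  [0→1]: (76.31+50.39)/2 × 1 = 63.35
  [1→2]: (50.39+33.27)/2 × 1 = 41.83
  [2→8]: (33.27+2.76)/2 × 6 = 108.09
  [8→11]: (2.76+0.79)/2 × 3 = 5.325
  [11→17]: (0.79+0.07)/2 × 6 = 2.58
  Sum = 221.175 µg/mL·h
IV tail: 0.07/0.415 = 0.169; AUC_iv,0→∞ = 221.175 + 0.169 = 221.344 µg/mL·h
Trapezoidal AUC_0→4 (rectal suppository):
  [0→1]: (0.00+20.00)/2 × 1 = 10.0
  [1→1.5]: (20.00+17.41)/2 × 0.5 = 9.3525
  [1.5→3.5]: (17.41+7.81)/2 × 2 = 25.22
  [3.5→4]: (7.81+6.35)/2 × 0.5 = 3.54
  Sum = 48.1125 µg/mL·h
rectal suppository tail: 6.35/0.415 = 15.301; AUC_ev,0→∞ = 48.1125 + 15.301 = 63.4135 µg/mL·h
F = (AUC_ev/D_ev)/(AUC_iv/D_iv) = (63.4135/7.5)/(221.344/5) = 8.45513/44.2688 = 0.1910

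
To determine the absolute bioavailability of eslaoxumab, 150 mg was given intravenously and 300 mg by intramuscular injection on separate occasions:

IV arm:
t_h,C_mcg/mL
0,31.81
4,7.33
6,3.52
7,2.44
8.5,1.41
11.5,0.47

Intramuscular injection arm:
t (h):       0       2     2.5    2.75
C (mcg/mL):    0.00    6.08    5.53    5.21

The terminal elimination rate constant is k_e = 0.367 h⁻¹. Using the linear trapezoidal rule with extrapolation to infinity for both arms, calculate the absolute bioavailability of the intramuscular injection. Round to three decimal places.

Trapezoidal AUC_0→11.5 (IV):
  [0→4]: (31.81+7.33)/2 × 4 = 78.28
  [4→6]: (7.33+3.52)/2 × 2 = 10.85
  [6→7]: (3.52+2.44)/2 × 1 = 2.98
  [7→8.5]: (2.44+1.41)/2 × 1.5 = 2.8875
  [8.5→11.5]: (1.41+0.47)/2 × 3 = 2.82
  Sum = 97.8175 mcg/mL·h
IV tail: 0.47/0.367 = 1.281; AUC_iv,0→∞ = 97.8175 + 1.281 = 99.0985 mcg/mL·h
Trapezoidal AUC_0→2.75 (intramuscular injection):
  [0→2]: (0.00+6.08)/2 × 2 = 6.08
  [2→2.5]: (6.08+5.53)/2 × 0.5 = 2.9025
  [2.5→2.75]: (5.53+5.21)/2 × 0.25 = 1.3425
  Sum = 10.325 mcg/mL·h
intramuscular injection tail: 5.21/0.367 = 14.196; AUC_ev,0→∞ = 10.325 + 14.196 = 24.521 mcg/mL·h
F = (AUC_ev/D_ev)/(AUC_iv/D_iv) = (24.521/300)/(99.0985/150) = 0.0817367/0.660657 = 0.1237

F = 0.124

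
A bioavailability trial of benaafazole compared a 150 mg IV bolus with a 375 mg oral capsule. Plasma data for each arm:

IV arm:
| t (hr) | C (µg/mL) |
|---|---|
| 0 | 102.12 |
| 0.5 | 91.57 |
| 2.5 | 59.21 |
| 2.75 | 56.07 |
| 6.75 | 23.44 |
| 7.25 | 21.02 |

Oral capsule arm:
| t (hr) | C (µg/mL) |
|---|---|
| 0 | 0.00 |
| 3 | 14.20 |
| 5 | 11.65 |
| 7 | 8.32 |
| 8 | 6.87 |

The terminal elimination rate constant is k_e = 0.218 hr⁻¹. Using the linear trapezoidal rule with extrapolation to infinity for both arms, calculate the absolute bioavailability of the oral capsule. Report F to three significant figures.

F = 0.0885

Trapezoidal AUC_0→7.25 (IV):
  [0→0.5]: (102.12+91.57)/2 × 0.5 = 48.4225
  [0.5→2.5]: (91.57+59.21)/2 × 2 = 150.78
  [2.5→2.75]: (59.21+56.07)/2 × 0.25 = 14.41
  [2.75→6.75]: (56.07+23.44)/2 × 4 = 159.02
  [6.75→7.25]: (23.44+21.02)/2 × 0.5 = 11.115
  Sum = 383.7475 µg/mL·hr
IV tail: 21.02/0.218 = 96.422; AUC_iv,0→∞ = 383.7475 + 96.422 = 480.1695 µg/mL·hr
Trapezoidal AUC_0→8 (oral capsule):
  [0→3]: (0.00+14.20)/2 × 3 = 21.3
  [3→5]: (14.20+11.65)/2 × 2 = 25.85
  [5→7]: (11.65+8.32)/2 × 2 = 19.97
  [7→8]: (8.32+6.87)/2 × 1 = 7.595
  Sum = 74.715 µg/mL·hr
oral capsule tail: 6.87/0.218 = 31.514; AUC_ev,0→∞ = 74.715 + 31.514 = 106.229 µg/mL·hr
F = (AUC_ev/D_ev)/(AUC_iv/D_iv) = (106.229/375)/(480.1695/150) = 0.283277/3.20113 = 0.0885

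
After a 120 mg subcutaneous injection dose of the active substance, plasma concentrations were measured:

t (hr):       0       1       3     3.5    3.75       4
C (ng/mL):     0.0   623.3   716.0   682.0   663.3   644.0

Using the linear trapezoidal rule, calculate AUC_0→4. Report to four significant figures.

Trapezoidal AUC_0→4:
  [0→1]: (0.0+623.3)/2 × 1 = 311.65
  [1→3]: (623.3+716.0)/2 × 2 = 1339.3
  [3→3.5]: (716.0+682.0)/2 × 0.5 = 349.5
  [3.5→3.75]: (682.0+663.3)/2 × 0.25 = 168.1625
  [3.75→4]: (663.3+644.0)/2 × 0.25 = 163.4125
  Sum = 2332.025 ng/mL·hr

AUC = 2332 ng/mL·hr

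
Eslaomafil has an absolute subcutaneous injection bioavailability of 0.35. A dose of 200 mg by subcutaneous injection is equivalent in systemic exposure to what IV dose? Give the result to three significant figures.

Systemic exposure from an extravascular dose = F × D_ev, so the equivalent IV dose is F × D_ev.
D_iv = F × D_ev = 0.35 × 200 = 70 mg

D_iv = 70.0 mg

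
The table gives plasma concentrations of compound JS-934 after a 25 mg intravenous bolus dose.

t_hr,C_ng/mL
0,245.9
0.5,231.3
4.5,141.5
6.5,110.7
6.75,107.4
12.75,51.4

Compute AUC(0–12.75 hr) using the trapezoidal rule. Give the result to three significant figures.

AUC = 1620 ng/mL·hr

Trapezoidal AUC_0→12.75:
  [0→0.5]: (245.9+231.3)/2 × 0.5 = 119.3
  [0.5→4.5]: (231.3+141.5)/2 × 4 = 745.6
  [4.5→6.5]: (141.5+110.7)/2 × 2 = 252.2
  [6.5→6.75]: (110.7+107.4)/2 × 0.25 = 27.2625
  [6.75→12.75]: (107.4+51.4)/2 × 6 = 476.4
  Sum = 1620.7625 ng/mL·hr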